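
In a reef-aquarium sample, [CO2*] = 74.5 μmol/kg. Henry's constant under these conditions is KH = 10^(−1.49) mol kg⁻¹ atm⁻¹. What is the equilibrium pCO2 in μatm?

KH = 10^(−1.49) = 3.236×10^-2 mol kg⁻¹ atm⁻¹
pCO2 = [CO2*]/KH = 74.5×10^-6 / 3.236×10^-2 = 2.30×10^-3 atm = 2300 μatm

pCO2 = 2300 μatm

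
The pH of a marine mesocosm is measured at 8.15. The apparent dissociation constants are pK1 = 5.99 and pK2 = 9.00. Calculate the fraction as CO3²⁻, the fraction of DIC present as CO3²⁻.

α₂ = 1 / (1 + [H⁺]/K2 + [H⁺]²/(K1K2)) = 1 / (1 + 10^+0.85 + 10^-1.31)
   = 1 / (1 + 7.0795 + 0.048978) = 1/8.1284 = 0.1230

α₂ = 0.123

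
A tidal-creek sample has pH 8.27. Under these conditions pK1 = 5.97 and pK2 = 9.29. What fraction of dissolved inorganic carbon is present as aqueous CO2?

α₀ = 1 / (1 + K1/[H⁺] + K1K2/[H⁺]²) = 1 / (1 + 10^+2.30 + 10^+1.28)
   = 1 / (1 + 199.53 + 19.055) = 1/219.58 = 0.004554

α₀ = 0.00455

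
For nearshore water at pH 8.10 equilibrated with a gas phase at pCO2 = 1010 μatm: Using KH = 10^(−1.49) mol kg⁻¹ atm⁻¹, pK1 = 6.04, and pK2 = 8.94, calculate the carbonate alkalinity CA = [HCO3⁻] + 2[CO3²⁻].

CA = 4.84 mmol/kg

[CO2*] = KH · pCO2 = 10^(−1.49) × 1010×10^-6 = 3.268×10^-5 mol/kg
α₀ = 1/(1 + K1/[H⁺] + K1K2/[H⁺]²) = 1/(1 + 10^+2.06 + 10^+1.22) = 0.007552
DIC = [CO2*]/α₀ = 3.268×10^-5 / 0.007552 = 4.328 mmol/kg
CA = (α₁ + 2α₂)·DIC = (0.8671 + 2×0.1253) × 4.328 = 4.84 mmol/kg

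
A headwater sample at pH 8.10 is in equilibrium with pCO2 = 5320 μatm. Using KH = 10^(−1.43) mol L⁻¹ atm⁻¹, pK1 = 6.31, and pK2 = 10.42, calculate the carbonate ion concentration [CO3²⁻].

[CO3²⁻] = 0.0583 mmol/L

[CO2*] = KH · pCO2 = 10^(−1.43) × 5320×10^-6 = 1.977×10^-4 mol/L
α₀ = 1/(1 + K1/[H⁺] + K1K2/[H⁺]²) = 1/(1 + 10^+1.79 + 10^-0.53) = 0.01588
DIC = [CO2*]/α₀ = 1.977×10^-4 / 0.01588 = 12.44 mmol/L
[CO3²⁻] = α₂·DIC; α₂ = 0.004688, so [CO3²⁻] = 0.004688 × 12.44 = 0.0583 mmol/L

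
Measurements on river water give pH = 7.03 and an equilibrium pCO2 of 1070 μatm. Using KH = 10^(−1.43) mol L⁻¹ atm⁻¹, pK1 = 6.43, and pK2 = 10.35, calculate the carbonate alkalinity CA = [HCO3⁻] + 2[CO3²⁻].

CA = 0.158 mmol/L

[CO2*] = KH · pCO2 = 10^(−1.43) × 1070×10^-6 = 3.975×10^-5 mol/L
α₀ = 1/(1 + K1/[H⁺] + K1K2/[H⁺]²) = 1/(1 + 10^+0.60 + 10^-2.72) = 0.2007
DIC = [CO2*]/α₀ = 3.975×10^-5 / 0.2007 = 0.1981 mmol/L
CA = (α₁ + 2α₂)·DIC = (0.7989 + 2×0.0003824) × 0.1981 = 0.158 mmol/L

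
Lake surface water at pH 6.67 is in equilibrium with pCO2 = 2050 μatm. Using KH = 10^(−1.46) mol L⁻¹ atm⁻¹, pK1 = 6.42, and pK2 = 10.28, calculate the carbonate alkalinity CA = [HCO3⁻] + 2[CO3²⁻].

CA = 0.126 mmol/L

[CO2*] = KH · pCO2 = 10^(−1.46) × 2050×10^-6 = 7.108×10^-5 mol/L
α₀ = 1/(1 + K1/[H⁺] + K1K2/[H⁺]²) = 1/(1 + 10^+0.25 + 10^-3.36) = 0.3599
DIC = [CO2*]/α₀ = 7.108×10^-5 / 0.3599 = 0.1975 mmol/L
CA = (α₁ + 2α₂)·DIC = (0.6400 + 2×0.0001571) × 0.1975 = 0.126 mmol/L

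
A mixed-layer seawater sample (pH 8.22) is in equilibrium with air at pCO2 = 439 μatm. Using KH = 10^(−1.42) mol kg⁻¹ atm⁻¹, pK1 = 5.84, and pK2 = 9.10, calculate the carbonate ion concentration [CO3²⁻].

[CO3²⁻] = 0.528 mmol/kg

[CO2*] = KH · pCO2 = 10^(−1.42) × 439×10^-6 = 1.669×10^-5 mol/kg
α₀ = 1/(1 + K1/[H⁺] + K1K2/[H⁺]²) = 1/(1 + 10^+2.38 + 10^+1.50) = 0.003670
DIC = [CO2*]/α₀ = 1.669×10^-5 / 0.003670 = 4.548 mmol/kg
[CO3²⁻] = α₂·DIC; α₂ = 0.1160, so [CO3²⁻] = 0.1160 × 4.548 = 0.528 mmol/kg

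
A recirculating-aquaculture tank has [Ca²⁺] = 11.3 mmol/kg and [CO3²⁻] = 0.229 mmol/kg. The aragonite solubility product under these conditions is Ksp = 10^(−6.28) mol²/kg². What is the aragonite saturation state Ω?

Ω = 4.93

Ksp = 10^(−6.28) = 5.248×10^-7
Ω = [Ca²⁺][CO3²⁻]/Ksp = (11.3×10^-3)(0.229×10^-3) / 5.248×10^-7 = 4.93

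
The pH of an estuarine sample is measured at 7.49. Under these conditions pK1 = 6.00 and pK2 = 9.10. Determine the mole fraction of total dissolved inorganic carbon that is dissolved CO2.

α₀ = 0.0306

α₀ = 1 / (1 + K1/[H⁺] + K1K2/[H⁺]²) = 1 / (1 + 10^+1.49 + 10^-0.12)
   = 1 / (1 + 30.903 + 0.75858) = 1/32.662 = 0.03062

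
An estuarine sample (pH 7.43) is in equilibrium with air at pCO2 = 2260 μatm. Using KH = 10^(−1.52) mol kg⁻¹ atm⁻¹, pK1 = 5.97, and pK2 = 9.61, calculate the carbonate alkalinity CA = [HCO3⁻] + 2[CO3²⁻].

CA = 1.99 mmol/kg

[CO2*] = KH · pCO2 = 10^(−1.52) × 2260×10^-6 = 6.825×10^-5 mol/kg
α₀ = 1/(1 + K1/[H⁺] + K1K2/[H⁺]²) = 1/(1 + 10^+1.46 + 10^-0.72) = 0.03330
DIC = [CO2*]/α₀ = 6.825×10^-5 / 0.03330 = 2.050 mmol/kg
CA = (α₁ + 2α₂)·DIC = (0.9604 + 2×0.006345) × 2.050 = 1.99 mmol/kg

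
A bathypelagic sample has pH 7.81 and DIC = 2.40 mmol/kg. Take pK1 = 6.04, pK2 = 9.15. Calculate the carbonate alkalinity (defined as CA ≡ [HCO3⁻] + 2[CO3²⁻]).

CA = [HCO3⁻] + 2[CO3²⁻] = (α₁ + 2α₂)·DIC
At pH 7.81: [H⁺]/K1 = 10^-1.77 = 0.016982, K2/[H⁺] = 10^-1.34 = 0.045709
α₁ = 1/(1 + 0.016982 + 0.045709) = 1/1.0627 = 0.9410; α₂ = α₁·K2/[H⁺] = 0.04301
α₁ + 2α₂ = 1.0270
CA = 1.0270 × 2.40 = 2.46 mmol/kg

CA = 2.46 mmol/kg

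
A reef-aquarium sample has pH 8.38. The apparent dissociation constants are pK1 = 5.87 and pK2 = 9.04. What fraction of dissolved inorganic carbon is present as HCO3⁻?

α₁ = 0.818

α₁ = 1 / (1 + [H⁺]/K1 + K2/[H⁺]) = 1 / (1 + 10^-2.51 + 10^-0.66)
   = 1 / (1 + 0.0030903 + 0.21878) = 1/1.2219 = 0.8184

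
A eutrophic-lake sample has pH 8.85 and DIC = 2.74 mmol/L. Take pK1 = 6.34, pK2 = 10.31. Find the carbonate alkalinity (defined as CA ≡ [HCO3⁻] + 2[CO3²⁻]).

CA = 2.82 mmol/L

CA = [HCO3⁻] + 2[CO3²⁻] = (α₁ + 2α₂)·DIC
At pH 8.85: [H⁺]/K1 = 10^-2.51 = 0.0030903, K2/[H⁺] = 10^-1.46 = 0.034674
α₁ = 1/(1 + 0.0030903 + 0.034674) = 1/1.0378 = 0.9636; α₂ = α₁·K2/[H⁺] = 0.03341
α₁ + 2α₂ = 1.0304
CA = 1.0304 × 2.74 = 2.82 mmol/L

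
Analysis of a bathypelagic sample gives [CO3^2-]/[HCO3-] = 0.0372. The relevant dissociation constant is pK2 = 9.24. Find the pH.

From K2 = [H⁺][CO3^2-]/[HCO3-]:  pH = pK2 + log₁₀([CO3^2-]/[HCO3-])
log₁₀(0.0372) = -1.429
pH = 9.24 + (-1.429) = 7.81

pH = 7.81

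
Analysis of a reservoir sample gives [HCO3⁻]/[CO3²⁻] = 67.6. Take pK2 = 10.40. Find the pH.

pH = 8.57

From K2 = [H⁺][CO3²⁻]/[HCO3⁻]:  pH = pK2 − log₁₀([HCO3⁻]/[CO3²⁻])
log₁₀(67.6) = +1.830
pH = 10.40 − (+1.830) = 8.57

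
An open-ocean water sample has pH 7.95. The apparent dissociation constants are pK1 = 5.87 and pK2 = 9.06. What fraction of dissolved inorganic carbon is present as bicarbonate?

α₁ = 1 / (1 + [H⁺]/K1 + K2/[H⁺]) = 1 / (1 + 10^-2.08 + 10^-1.11)
   = 1 / (1 + 0.0083176 + 0.077625) = 1/1.0859 = 0.9209

α₁ = 0.921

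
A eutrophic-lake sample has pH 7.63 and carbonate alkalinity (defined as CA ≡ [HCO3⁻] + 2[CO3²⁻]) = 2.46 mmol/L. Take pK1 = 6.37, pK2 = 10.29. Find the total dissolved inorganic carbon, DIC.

CA = [HCO3⁻] + 2[CO3²⁻] = (α₁ + 2α₂)·DIC
At pH 7.63: [H⁺]/K1 = 10^-1.26 = 0.054954, K2/[H⁺] = 10^-2.66 = 0.0021878
α₁ = 1/(1 + 0.054954 + 0.0021878) = 1/1.0571 = 0.9459; α₂ = α₁·K2/[H⁺] = 0.002070
α₁ + 2α₂ = 0.9501
DIC = CA / (α₁ + 2α₂) = 2.46 / 0.9501 = 2.59 mmol/L

DIC = 2.59 mmol/L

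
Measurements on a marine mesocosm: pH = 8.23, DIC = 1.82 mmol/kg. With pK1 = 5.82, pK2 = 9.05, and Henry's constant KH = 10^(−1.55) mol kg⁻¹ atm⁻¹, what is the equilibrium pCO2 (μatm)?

pCO2 = 217 μatm

α₀ = 1 / (1 + K1/[H⁺] + K1K2/[H⁺]²) = 1 / (1 + 10^+2.41 + 10^+1.59)
   = 1 / (1 + 257.04 + 38.905) = 1/296.94 = 0.003368
[CO2*] = α₀ × DIC = 0.003368 × 1.82 = 0.006129 mmol/kg = 6.129 μmol/kg
pCO2 = [CO2*]/KH = 6.129×10^-6 / 2.818×10^-2 = 217 μatm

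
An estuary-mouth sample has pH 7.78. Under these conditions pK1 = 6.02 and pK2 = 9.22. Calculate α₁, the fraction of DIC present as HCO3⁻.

α₁ = 0.949

α₁ = 1 / (1 + [H⁺]/K1 + K2/[H⁺]) = 1 / (1 + 10^-1.76 + 10^-1.44)
   = 1 / (1 + 0.017378 + 0.036308) = 1/1.0537 = 0.9490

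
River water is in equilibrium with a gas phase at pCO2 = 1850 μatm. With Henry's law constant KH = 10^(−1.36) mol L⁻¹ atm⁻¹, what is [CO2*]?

KH = 10^(−1.36) = 4.365×10^-2 mol L⁻¹ atm⁻¹
[CO2*] = KH · pCO2 = 4.365×10^-2 × 1850×10^-6 atm = 8.08×10^-5 mol/L

[CO2*] = 80.8 μmol/L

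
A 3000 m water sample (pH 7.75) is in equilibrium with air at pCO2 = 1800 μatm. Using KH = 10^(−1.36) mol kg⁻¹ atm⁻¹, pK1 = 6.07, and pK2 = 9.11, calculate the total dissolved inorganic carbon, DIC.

[CO2*] = KH · pCO2 = 10^(−1.36) × 1800×10^-6 = 7.857×10^-5 mol/kg
α₀ = 1/(1 + K1/[H⁺] + K1K2/[H⁺]²) = 1/(1 + 10^+1.68 + 10^+0.32) = 0.01963
DIC = [CO2*]/α₀ = 7.857×10^-5 / 0.01963 = 4.00 mmol/kg

DIC = 4.00 mmol/kg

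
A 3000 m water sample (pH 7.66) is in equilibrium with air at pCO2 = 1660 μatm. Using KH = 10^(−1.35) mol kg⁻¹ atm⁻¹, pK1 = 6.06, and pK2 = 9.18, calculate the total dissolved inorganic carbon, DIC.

[CO2*] = KH · pCO2 = 10^(−1.35) × 1660×10^-6 = 7.415×10^-5 mol/kg
α₀ = 1/(1 + K1/[H⁺] + K1K2/[H⁺]²) = 1/(1 + 10^+1.60 + 10^+0.08) = 0.02380
DIC = [CO2*]/α₀ = 7.415×10^-5 / 0.02380 = 3.12 mmol/kg

DIC = 3.12 mmol/kg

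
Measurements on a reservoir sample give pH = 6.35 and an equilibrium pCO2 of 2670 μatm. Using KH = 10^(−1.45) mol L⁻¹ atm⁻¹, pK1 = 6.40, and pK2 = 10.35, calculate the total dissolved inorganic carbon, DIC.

[CO2*] = KH · pCO2 = 10^(−1.45) × 2670×10^-6 = 9.474×10^-5 mol/L
α₀ = 1/(1 + K1/[H⁺] + K1K2/[H⁺]²) = 1/(1 + 10^-0.05 + 10^-4.05) = 0.5287
DIC = [CO2*]/α₀ = 9.474×10^-5 / 0.5287 = 0.179 mmol/L

DIC = 0.179 mmol/L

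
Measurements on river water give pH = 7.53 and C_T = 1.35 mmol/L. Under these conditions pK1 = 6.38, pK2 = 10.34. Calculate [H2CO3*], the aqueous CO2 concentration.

α₀ = 1 / (1 + K1/[H⁺] + K1K2/[H⁺]²) = 1 / (1 + 10^+1.15 + 10^-1.66)
   = 1 / (1 + 14.125 + 0.021878) = 1/15.147 = 0.06602
[CO2*] = α₀ × DIC = 0.06602 × 1.35 = 0.0891 mmol/L

[CO2*] = 0.0891 mmol/L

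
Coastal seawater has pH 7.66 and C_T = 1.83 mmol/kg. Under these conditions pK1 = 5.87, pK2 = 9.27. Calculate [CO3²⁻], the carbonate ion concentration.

[CO3²⁻] = 0.0432 mmol/kg

α₂ = 1 / (1 + [H⁺]/K2 + [H⁺]²/(K1K2)) = 1 / (1 + 10^+1.61 + 10^-0.18)
   = 1 / (1 + 40.738 + 0.66069) = 1/42.399 = 0.02359
[CO3²⁻] = α₂ × DIC = 0.02359 × 1.83 = 0.0432 mmol/kg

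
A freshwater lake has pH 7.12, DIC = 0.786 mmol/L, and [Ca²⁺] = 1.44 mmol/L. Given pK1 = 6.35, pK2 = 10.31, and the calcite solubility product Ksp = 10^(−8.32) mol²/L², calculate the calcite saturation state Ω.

Ω = 0.130

α₂ = 1 / (1 + [H⁺]/K2 + [H⁺]²/(K1K2)) = 1 / (1 + 10^+3.19 + 10^+2.42)
   = 1 / (1 + 1548.8 + 263.03) = 1/1812.8 = 0.0005516
[CO3²⁻] = α₂ × DIC = 0.0005516 × 0.786 = 0.0004336 mmol/L = 0.4336 μmol/L
Ksp = 10^(−8.32) = 4.786×10^-9
Ω = [Ca²⁺][CO3²⁻]/Ksp = (1.44×10^-3)(4.336×10^-7) / 4.786×10^-9 = 0.130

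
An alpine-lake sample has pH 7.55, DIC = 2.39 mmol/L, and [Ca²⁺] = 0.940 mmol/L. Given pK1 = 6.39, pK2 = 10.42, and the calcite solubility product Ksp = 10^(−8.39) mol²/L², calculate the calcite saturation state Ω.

Ω = 0.695

α₂ = 1 / (1 + [H⁺]/K2 + [H⁺]²/(K1K2)) = 1 / (1 + 10^+2.87 + 10^+1.71)
   = 1 / (1 + 741.31 + 51.286) = 1/793.60 = 0.001260
[CO3²⁻] = α₂ × DIC = 0.001260 × 2.39 = 0.003012 mmol/L = 3.012 μmol/L
Ksp = 10^(−8.39) = 4.074×10^-9
Ω = [Ca²⁺][CO3²⁻]/Ksp = (0.940×10^-3)(3.012×10^-6) / 4.074×10^-9 = 0.695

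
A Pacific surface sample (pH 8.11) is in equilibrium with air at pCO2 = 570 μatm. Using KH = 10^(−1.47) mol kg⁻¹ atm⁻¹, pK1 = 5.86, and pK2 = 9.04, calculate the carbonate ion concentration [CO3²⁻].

[CO2*] = KH · pCO2 = 10^(−1.47) × 570×10^-6 = 1.931×10^-5 mol/kg
α₀ = 1/(1 + K1/[H⁺] + K1K2/[H⁺]²) = 1/(1 + 10^+2.25 + 10^+1.32) = 0.005007
DIC = [CO2*]/α₀ = 1.931×10^-5 / 0.005007 = 3.857 mmol/kg
[CO3²⁻] = α₂·DIC; α₂ = 0.1046, so [CO3²⁻] = 0.1046 × 3.857 = 0.404 mmol/kg

[CO3²⁻] = 0.404 mmol/kg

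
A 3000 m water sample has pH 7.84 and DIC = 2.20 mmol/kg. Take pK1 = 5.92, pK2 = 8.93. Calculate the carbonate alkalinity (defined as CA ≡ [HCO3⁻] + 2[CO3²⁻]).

CA = 2.34 mmol/kg

CA = [HCO3⁻] + 2[CO3²⁻] = (α₁ + 2α₂)·DIC
At pH 7.84: [H⁺]/K1 = 10^-1.92 = 0.012023, K2/[H⁺] = 10^-1.09 = 0.081283
α₁ = 1/(1 + 0.012023 + 0.081283) = 1/1.0933 = 0.9147; α₂ = α₁·K2/[H⁺] = 0.07435
α₁ + 2α₂ = 1.0633
CA = 1.0633 × 2.20 = 2.34 mmol/kg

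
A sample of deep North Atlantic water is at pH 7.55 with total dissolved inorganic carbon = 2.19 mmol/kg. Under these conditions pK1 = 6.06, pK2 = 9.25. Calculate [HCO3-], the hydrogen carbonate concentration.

[HCO3⁻] = 2.08 mmol/kg

α₁ = 1 / (1 + [H⁺]/K1 + K2/[H⁺]) = 1 / (1 + 10^-1.49 + 10^-1.70)
   = 1 / (1 + 0.032359 + 0.019953) = 1/1.0523 = 0.9503
[HCO3⁻] = α₁ × DIC = 0.9503 × 2.19 = 2.08 mmol/kg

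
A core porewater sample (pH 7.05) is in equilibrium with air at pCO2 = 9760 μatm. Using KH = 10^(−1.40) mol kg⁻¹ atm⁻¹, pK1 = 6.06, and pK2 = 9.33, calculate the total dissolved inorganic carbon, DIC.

DIC = 4.21 mmol/kg

[CO2*] = KH · pCO2 = 10^(−1.40) × 9760×10^-6 = 3.886×10^-4 mol/kg
α₀ = 1/(1 + K1/[H⁺] + K1K2/[H⁺]²) = 1/(1 + 10^+0.99 + 10^-1.29) = 0.09239
DIC = [CO2*]/α₀ = 3.886×10^-4 / 0.09239 = 4.21 mmol/kg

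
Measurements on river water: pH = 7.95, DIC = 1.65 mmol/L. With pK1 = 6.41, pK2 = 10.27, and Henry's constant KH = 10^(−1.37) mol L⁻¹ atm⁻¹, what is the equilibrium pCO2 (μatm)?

pCO2 = 1080 μatm

α₀ = 1 / (1 + K1/[H⁺] + K1K2/[H⁺]²) = 1 / (1 + 10^+1.54 + 10^-0.78)
   = 1 / (1 + 34.674 + 0.16596) = 1/35.840 = 0.02790
[CO2*] = α₀ × DIC = 0.02790 × 1.65 = 0.04604 mmol/L
pCO2 = [CO2*]/KH = 4.604×10^-5 / 4.266×10^-2 = 1080 μatm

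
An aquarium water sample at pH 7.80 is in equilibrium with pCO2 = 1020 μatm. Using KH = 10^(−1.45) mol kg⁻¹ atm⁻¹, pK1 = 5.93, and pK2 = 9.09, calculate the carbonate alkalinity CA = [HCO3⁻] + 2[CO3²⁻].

[CO2*] = KH · pCO2 = 10^(−1.45) × 1020×10^-6 = 3.619×10^-5 mol/kg
α₀ = 1/(1 + K1/[H⁺] + K1K2/[H⁺]²) = 1/(1 + 10^+1.87 + 10^+0.58) = 0.01267
DIC = [CO2*]/α₀ = 3.619×10^-5 / 0.01267 = 2.857 mmol/kg
CA = (α₁ + 2α₂)·DIC = (0.9392 + 2×0.04817) × 2.857 = 2.96 mmol/kg

CA = 2.96 mmol/kg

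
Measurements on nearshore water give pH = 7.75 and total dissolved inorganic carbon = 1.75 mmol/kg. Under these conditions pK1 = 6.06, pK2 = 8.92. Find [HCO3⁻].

[HCO3⁻] = 1.61 mmol/kg

α₁ = 1 / (1 + [H⁺]/K1 + K2/[H⁺]) = 1 / (1 + 10^-1.69 + 10^-1.17)
   = 1 / (1 + 0.020417 + 0.067608) = 1/1.0880 = 0.9191
[HCO3⁻] = α₁ × DIC = 0.9191 × 1.75 = 1.61 mmol/kg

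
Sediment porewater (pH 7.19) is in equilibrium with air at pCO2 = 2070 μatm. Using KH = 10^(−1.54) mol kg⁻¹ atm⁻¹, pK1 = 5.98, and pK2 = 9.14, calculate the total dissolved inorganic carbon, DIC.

DIC = 1.04 mmol/kg

[CO2*] = KH · pCO2 = 10^(−1.54) × 2070×10^-6 = 5.970×10^-5 mol/kg
α₀ = 1/(1 + K1/[H⁺] + K1K2/[H⁺]²) = 1/(1 + 10^+1.21 + 10^-0.74) = 0.05747
DIC = [CO2*]/α₀ = 5.970×10^-5 / 0.05747 = 1.04 mmol/kg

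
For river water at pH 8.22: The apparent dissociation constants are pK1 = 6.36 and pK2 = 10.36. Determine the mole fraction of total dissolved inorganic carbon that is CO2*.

α₀ = 0.0135

α₀ = 1 / (1 + K1/[H⁺] + K1K2/[H⁺]²) = 1 / (1 + 10^+1.86 + 10^-0.28)
   = 1 / (1 + 72.444 + 0.52481) = 1/73.968 = 0.01352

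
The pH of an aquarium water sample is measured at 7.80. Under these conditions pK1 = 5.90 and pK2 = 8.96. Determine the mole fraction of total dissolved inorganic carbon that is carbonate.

α₂ = 0.0640

α₂ = 1 / (1 + [H⁺]/K2 + [H⁺]²/(K1K2)) = 1 / (1 + 10^+1.16 + 10^-0.74)
   = 1 / (1 + 14.454 + 0.18197) = 1/15.636 = 0.06395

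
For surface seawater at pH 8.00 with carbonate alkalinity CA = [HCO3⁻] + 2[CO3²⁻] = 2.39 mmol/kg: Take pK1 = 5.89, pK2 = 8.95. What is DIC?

CA = [HCO3⁻] + 2[CO3²⁻] = (α₁ + 2α₂)·DIC
At pH 8.00: [H⁺]/K1 = 10^-2.11 = 0.0077625, K2/[H⁺] = 10^-0.95 = 0.11220
α₁ = 1/(1 + 0.0077625 + 0.11220) = 1/1.1200 = 0.8929; α₂ = α₁·K2/[H⁺] = 0.1002
α₁ + 2α₂ = 1.0933
DIC = CA / (α₁ + 2α₂) = 2.39 / 1.0933 = 2.19 mmol/kg

DIC = 2.19 mmol/kg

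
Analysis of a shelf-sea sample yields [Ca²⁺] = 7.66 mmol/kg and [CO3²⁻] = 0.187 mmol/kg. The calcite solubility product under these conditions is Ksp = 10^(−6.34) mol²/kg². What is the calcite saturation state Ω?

Ksp = 10^(−6.34) = 4.571×10^-7
Ω = [Ca²⁺][CO3²⁻]/Ksp = (7.66×10^-3)(0.187×10^-3) / 4.571×10^-7 = 3.13

Ω = 3.13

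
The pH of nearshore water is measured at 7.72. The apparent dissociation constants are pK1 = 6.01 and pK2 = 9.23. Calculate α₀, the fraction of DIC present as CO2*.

α₀ = 1 / (1 + K1/[H⁺] + K1K2/[H⁺]²) = 1 / (1 + 10^+1.71 + 10^+0.20)
   = 1 / (1 + 51.286 + 1.5849) = 1/53.871 = 0.01856

α₀ = 0.0186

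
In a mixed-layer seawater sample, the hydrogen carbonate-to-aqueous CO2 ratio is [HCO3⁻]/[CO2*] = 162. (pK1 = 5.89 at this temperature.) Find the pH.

From K1 = [H⁺][HCO3⁻]/[CO2*]:  pH = pK1 + log₁₀([HCO3⁻]/[CO2*])
log₁₀(162) = +2.210
pH = 5.89 + (+2.210) = 8.10

pH = 8.10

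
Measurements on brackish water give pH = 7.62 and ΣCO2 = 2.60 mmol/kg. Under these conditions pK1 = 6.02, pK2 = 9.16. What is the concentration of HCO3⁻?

α₁ = 1 / (1 + [H⁺]/K1 + K2/[H⁺]) = 1 / (1 + 10^-1.60 + 10^-1.54)
   = 1 / (1 + 0.025119 + 0.028840) = 1/1.0540 = 0.9488
[HCO3⁻] = α₁ × DIC = 0.9488 × 2.60 = 2.47 mmol/kg

[HCO3⁻] = 2.47 mmol/kg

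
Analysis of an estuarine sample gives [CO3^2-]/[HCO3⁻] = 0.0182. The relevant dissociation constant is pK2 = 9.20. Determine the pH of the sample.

pH = 7.46

From K2 = [H⁺][CO3^2-]/[HCO3⁻]:  pH = pK2 + log₁₀([CO3^2-]/[HCO3⁻])
log₁₀(0.0182) = -1.740
pH = 9.20 + (-1.740) = 7.46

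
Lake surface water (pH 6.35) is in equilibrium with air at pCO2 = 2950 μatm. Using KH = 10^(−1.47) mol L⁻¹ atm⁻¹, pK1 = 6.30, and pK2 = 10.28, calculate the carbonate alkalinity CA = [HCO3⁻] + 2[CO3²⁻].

[CO2*] = KH · pCO2 = 10^(−1.47) × 2950×10^-6 = 9.996×10^-5 mol/L
α₀ = 1/(1 + K1/[H⁺] + K1K2/[H⁺]²) = 1/(1 + 10^+0.05 + 10^-3.88) = 0.4712
DIC = [CO2*]/α₀ = 9.996×10^-5 / 0.4712 = 0.2121 mmol/L
CA = (α₁ + 2α₂)·DIC = (0.5287 + 2×6.212×10^-5) × 0.2121 = 0.112 mmol/L

CA = 0.112 mmol/L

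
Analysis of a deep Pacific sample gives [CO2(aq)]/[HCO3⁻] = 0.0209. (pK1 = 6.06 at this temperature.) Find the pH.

pH = 7.74

From K1 = [H⁺][HCO3⁻]/[CO2(aq)]:  pH = pK1 − log₁₀([CO2(aq)]/[HCO3⁻])
log₁₀(0.0209) = -1.680
pH = 6.06 − (-1.680) = 7.74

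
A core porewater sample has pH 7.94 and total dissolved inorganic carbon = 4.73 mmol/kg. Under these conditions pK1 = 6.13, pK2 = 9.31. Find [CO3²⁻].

[CO3²⁻] = 0.191 mmol/kg

α₂ = 1 / (1 + [H⁺]/K2 + [H⁺]²/(K1K2)) = 1 / (1 + 10^+1.37 + 10^-0.44)
   = 1 / (1 + 23.442 + 0.36308) = 1/24.805 = 0.04031
[CO3²⁻] = α₂ × DIC = 0.04031 × 4.73 = 0.191 mmol/kg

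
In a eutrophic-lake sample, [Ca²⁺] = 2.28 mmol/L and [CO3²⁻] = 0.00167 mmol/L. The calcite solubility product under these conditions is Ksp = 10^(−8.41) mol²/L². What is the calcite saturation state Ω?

Ksp = 10^(−8.41) = 3.890×10^-9
Ω = [Ca²⁺][CO3²⁻]/Ksp = (2.28×10^-3)(0.00167×10^-3) / 3.890×10^-9 = 0.979

Ω = 0.979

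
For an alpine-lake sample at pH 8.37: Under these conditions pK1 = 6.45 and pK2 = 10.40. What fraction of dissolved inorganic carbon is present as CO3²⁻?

α₂ = 1 / (1 + [H⁺]/K2 + [H⁺]²/(K1K2)) = 1 / (1 + 10^+2.03 + 10^+0.11)
   = 1 / (1 + 107.15 + 1.2882) = 1/109.44 = 0.009137

α₂ = 0.00914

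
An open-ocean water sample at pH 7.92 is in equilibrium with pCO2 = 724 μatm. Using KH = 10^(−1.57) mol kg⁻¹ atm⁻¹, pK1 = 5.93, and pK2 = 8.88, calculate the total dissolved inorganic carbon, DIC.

DIC = 2.13 mmol/kg

[CO2*] = KH · pCO2 = 10^(−1.57) × 724×10^-6 = 1.949×10^-5 mol/kg
α₀ = 1/(1 + K1/[H⁺] + K1K2/[H⁺]²) = 1/(1 + 10^+1.99 + 10^+1.03) = 0.009138
DIC = [CO2*]/α₀ = 1.949×10^-5 / 0.009138 = 2.13 mmol/kg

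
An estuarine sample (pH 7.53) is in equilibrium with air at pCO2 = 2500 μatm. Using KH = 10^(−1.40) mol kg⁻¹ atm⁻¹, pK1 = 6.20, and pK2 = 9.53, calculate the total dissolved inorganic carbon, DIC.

DIC = 2.25 mmol/kg

[CO2*] = KH · pCO2 = 10^(−1.40) × 2500×10^-6 = 9.953×10^-5 mol/kg
α₀ = 1/(1 + K1/[H⁺] + K1K2/[H⁺]²) = 1/(1 + 10^+1.33 + 10^-0.67) = 0.04426
DIC = [CO2*]/α₀ = 9.953×10^-5 / 0.04426 = 2.25 mmol/kg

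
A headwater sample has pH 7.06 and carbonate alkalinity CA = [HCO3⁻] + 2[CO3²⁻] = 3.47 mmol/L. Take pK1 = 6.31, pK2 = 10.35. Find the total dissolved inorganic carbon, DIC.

DIC = 4.08 mmol/L

CA = [HCO3⁻] + 2[CO3²⁻] = (α₁ + 2α₂)·DIC
At pH 7.06: [H⁺]/K1 = 10^-0.75 = 0.17783, K2/[H⁺] = 10^-3.29 = 0.00051286
α₁ = 1/(1 + 0.17783 + 0.00051286) = 1/1.1783 = 0.8487; α₂ = α₁·K2/[H⁺] = 0.0004352
α₁ + 2α₂ = 0.8495
DIC = CA / (α₁ + 2α₂) = 3.47 / 0.8495 = 4.08 mmol/L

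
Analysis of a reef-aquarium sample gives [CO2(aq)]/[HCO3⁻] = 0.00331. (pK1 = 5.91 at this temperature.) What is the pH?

From K1 = [H⁺][HCO3⁻]/[CO2(aq)]:  pH = pK1 − log₁₀([CO2(aq)]/[HCO3⁻])
log₁₀(0.00331) = -2.480
pH = 5.91 − (-2.480) = 8.39

pH = 8.39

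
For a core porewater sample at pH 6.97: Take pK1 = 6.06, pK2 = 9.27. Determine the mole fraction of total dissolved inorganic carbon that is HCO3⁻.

α₁ = 1 / (1 + [H⁺]/K1 + K2/[H⁺]) = 1 / (1 + 10^-0.91 + 10^-2.30)
   = 1 / (1 + 0.12303 + 0.0050119) = 1/1.1280 = 0.8865

α₁ = 0.886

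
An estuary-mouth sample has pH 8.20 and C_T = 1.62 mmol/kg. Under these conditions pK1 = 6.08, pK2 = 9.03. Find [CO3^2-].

[CO3²⁻] = 0.207 mmol/kg

α₂ = 1 / (1 + [H⁺]/K2 + [H⁺]²/(K1K2)) = 1 / (1 + 10^+0.83 + 10^-1.29)
   = 1 / (1 + 6.7608 + 0.051286) = 1/7.8121 = 0.1280
[CO3²⁻] = α₂ × DIC = 0.1280 × 1.62 = 0.207 mmol/kg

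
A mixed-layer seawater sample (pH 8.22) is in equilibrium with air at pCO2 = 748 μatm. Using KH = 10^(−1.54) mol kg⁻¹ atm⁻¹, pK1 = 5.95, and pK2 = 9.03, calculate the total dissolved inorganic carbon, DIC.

[CO2*] = KH · pCO2 = 10^(−1.54) × 748×10^-6 = 2.157×10^-5 mol/kg
α₀ = 1/(1 + K1/[H⁺] + K1K2/[H⁺]²) = 1/(1 + 10^+2.27 + 10^+1.46) = 0.004629
DIC = [CO2*]/α₀ = 2.157×10^-5 / 0.004629 = 4.66 mmol/kg

DIC = 4.66 mmol/kg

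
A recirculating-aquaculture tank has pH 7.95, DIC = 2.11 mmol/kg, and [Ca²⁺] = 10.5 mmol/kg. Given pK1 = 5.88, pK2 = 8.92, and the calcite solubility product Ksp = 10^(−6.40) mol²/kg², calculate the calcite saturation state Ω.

Ω = 5.34

α₂ = 1 / (1 + [H⁺]/K2 + [H⁺]²/(K1K2)) = 1 / (1 + 10^+0.97 + 10^-1.10)
   = 1 / (1 + 9.3325 + 0.079433) = 1/10.412 = 0.09604
[CO3²⁻] = α₂ × DIC = 0.09604 × 2.11 = 0.2027 mmol/kg
Ksp = 10^(−6.40) = 3.981×10^-7
Ω = [Ca²⁺][CO3²⁻]/Ksp = (10.5×10^-3)(2.027×10^-4) / 3.981×10^-7 = 5.34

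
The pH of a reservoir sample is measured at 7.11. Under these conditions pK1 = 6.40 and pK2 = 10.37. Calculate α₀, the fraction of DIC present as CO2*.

α₀ = 0.163

α₀ = 1 / (1 + K1/[H⁺] + K1K2/[H⁺]²) = 1 / (1 + 10^+0.71 + 10^-2.55)
   = 1 / (1 + 5.1286 + 0.0028184) = 1/6.1314 = 0.1631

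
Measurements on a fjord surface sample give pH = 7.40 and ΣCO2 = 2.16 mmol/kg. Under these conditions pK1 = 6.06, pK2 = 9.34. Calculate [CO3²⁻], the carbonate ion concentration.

[CO3²⁻] = 0.0235 mmol/kg

α₂ = 1 / (1 + [H⁺]/K2 + [H⁺]²/(K1K2)) = 1 / (1 + 10^+1.94 + 10^+0.60)
   = 1 / (1 + 87.096 + 3.9811) = 1/92.077 = 0.01086
[CO3²⁻] = α₂ × DIC = 0.01086 × 2.16 = 0.0235 mmol/kg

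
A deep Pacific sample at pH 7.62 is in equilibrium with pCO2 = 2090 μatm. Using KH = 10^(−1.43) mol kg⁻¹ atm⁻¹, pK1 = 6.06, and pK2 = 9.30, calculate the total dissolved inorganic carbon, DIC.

DIC = 2.96 mmol/kg

[CO2*] = KH · pCO2 = 10^(−1.43) × 2090×10^-6 = 7.765×10^-5 mol/kg
α₀ = 1/(1 + K1/[H⁺] + K1K2/[H⁺]²) = 1/(1 + 10^+1.56 + 10^-0.12) = 0.02627
DIC = [CO2*]/α₀ = 7.765×10^-5 / 0.02627 = 2.96 mmol/kg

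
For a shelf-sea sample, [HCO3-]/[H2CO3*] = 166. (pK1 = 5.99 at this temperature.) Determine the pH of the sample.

pH = 8.21

From K1 = [H⁺][HCO3-]/[H2CO3*]:  pH = pK1 + log₁₀([HCO3-]/[H2CO3*])
log₁₀(166) = +2.220
pH = 5.99 + (+2.220) = 8.21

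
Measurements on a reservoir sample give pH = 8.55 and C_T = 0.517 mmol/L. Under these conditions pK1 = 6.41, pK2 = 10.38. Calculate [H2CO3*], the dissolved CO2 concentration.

α₀ = 1 / (1 + K1/[H⁺] + K1K2/[H⁺]²) = 1 / (1 + 10^+2.14 + 10^+0.31)
   = 1 / (1 + 138.04 + 2.0417) = 1/141.08 = 0.007088
[CO2*] = α₀ × DIC = 0.007088 × 0.517 = 0.00366 mmol/L = 3.66 μmol/L

[CO2*] = 3.66 μmol/L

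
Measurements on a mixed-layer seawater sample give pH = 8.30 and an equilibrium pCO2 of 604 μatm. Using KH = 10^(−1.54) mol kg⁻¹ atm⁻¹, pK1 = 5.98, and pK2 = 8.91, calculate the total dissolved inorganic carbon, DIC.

[CO2*] = KH · pCO2 = 10^(−1.54) × 604×10^-6 = 1.742×10^-5 mol/kg
α₀ = 1/(1 + K1/[H⁺] + K1K2/[H⁺]²) = 1/(1 + 10^+2.32 + 10^+1.71) = 0.003828
DIC = [CO2*]/α₀ = 1.742×10^-5 / 0.003828 = 4.55 mmol/kg

DIC = 4.55 mmol/kg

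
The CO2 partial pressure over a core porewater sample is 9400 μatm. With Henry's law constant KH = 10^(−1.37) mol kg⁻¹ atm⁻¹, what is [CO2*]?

[CO2*] = 401 μmol/kg

KH = 10^(−1.37) = 4.266×10^-2 mol kg⁻¹ atm⁻¹
[CO2*] = KH · pCO2 = 4.266×10^-2 × 9400×10^-6 atm = 4.01×10^-4 mol/kg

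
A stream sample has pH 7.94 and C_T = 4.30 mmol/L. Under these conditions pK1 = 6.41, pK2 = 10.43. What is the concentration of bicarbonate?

[HCO3⁻] = 4.16 mmol/L

α₁ = 1 / (1 + [H⁺]/K1 + K2/[H⁺]) = 1 / (1 + 10^-1.53 + 10^-2.49)
   = 1 / (1 + 0.029512 + 0.0032359) = 1/1.0327 = 0.9683
[HCO3⁻] = α₁ × DIC = 0.9683 × 4.30 = 4.16 mmol/L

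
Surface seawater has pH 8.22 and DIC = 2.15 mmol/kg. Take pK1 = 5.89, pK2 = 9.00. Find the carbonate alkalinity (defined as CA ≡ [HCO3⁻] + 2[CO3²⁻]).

CA = 2.45 mmol/kg

CA = [HCO3⁻] + 2[CO3²⁻] = (α₁ + 2α₂)·DIC
At pH 8.22: [H⁺]/K1 = 10^-2.33 = 0.0046774, K2/[H⁺] = 10^-0.78 = 0.16596
α₁ = 1/(1 + 0.0046774 + 0.16596) = 1/1.1706 = 0.8542; α₂ = α₁·K2/[H⁺] = 0.1418
α₁ + 2α₂ = 1.1378
CA = 1.1378 × 2.15 = 2.45 mmol/kg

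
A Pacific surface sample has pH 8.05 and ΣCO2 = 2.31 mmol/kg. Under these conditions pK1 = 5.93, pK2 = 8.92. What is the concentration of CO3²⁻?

α₂ = 1 / (1 + [H⁺]/K2 + [H⁺]²/(K1K2)) = 1 / (1 + 10^+0.87 + 10^-1.25)
   = 1 / (1 + 7.4131 + 0.056234) = 1/8.4693 = 0.1181
[CO3²⁻] = α₂ × DIC = 0.1181 × 2.31 = 0.273 mmol/kg

[CO3²⁻] = 0.273 mmol/kg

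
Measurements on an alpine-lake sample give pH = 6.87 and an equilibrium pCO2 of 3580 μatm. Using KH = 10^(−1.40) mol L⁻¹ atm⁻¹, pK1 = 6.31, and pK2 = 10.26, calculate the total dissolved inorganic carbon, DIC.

[CO2*] = KH · pCO2 = 10^(−1.40) × 3580×10^-6 = 1.425×10^-4 mol/L
α₀ = 1/(1 + K1/[H⁺] + K1K2/[H⁺]²) = 1/(1 + 10^+0.56 + 10^-2.83) = 0.2159
DIC = [CO2*]/α₀ = 1.425×10^-4 / 0.2159 = 0.660 mmol/L

DIC = 0.660 mmol/L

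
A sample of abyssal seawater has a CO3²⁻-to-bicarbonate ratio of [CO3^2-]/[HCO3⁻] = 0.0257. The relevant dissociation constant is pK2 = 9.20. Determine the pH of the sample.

pH = 7.61

From K2 = [H⁺][CO3^2-]/[HCO3⁻]:  pH = pK2 + log₁₀([CO3^2-]/[HCO3⁻])
log₁₀(0.0257) = -1.590
pH = 9.20 + (-1.590) = 7.61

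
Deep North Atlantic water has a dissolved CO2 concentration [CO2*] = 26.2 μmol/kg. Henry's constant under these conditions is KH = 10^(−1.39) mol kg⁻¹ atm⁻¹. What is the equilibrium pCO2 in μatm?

KH = 10^(−1.39) = 4.074×10^-2 mol kg⁻¹ atm⁻¹
pCO2 = [CO2*]/KH = 26.2×10^-6 / 4.074×10^-2 = 6.43×10^-4 atm = 643 μatm

pCO2 = 643 μatm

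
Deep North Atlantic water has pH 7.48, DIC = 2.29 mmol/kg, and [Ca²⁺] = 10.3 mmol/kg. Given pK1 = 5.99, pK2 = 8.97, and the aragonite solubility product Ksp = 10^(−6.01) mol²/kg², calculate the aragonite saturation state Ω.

α₂ = 1 / (1 + [H⁺]/K2 + [H⁺]²/(K1K2)) = 1 / (1 + 10^+1.49 + 10^+0.00)
   = 1 / (1 + 30.903 + 1.0000) = 1/32.903 = 0.03039
[CO3²⁻] = α₂ × DIC = 0.03039 × 2.29 = 0.06960 mmol/kg
Ksp = 10^(−6.01) = 9.772×10^-7
Ω = [Ca²⁺][CO3²⁻]/Ksp = (10.3×10^-3)(6.960×10^-5) / 9.772×10^-7 = 0.734

Ω = 0.734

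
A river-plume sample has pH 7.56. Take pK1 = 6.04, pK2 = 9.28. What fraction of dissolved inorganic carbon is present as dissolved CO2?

α₀ = 0.0288

α₀ = 1 / (1 + K1/[H⁺] + K1K2/[H⁺]²) = 1 / (1 + 10^+1.52 + 10^-0.20)
   = 1 / (1 + 33.113 + 0.63096) = 1/34.744 = 0.02878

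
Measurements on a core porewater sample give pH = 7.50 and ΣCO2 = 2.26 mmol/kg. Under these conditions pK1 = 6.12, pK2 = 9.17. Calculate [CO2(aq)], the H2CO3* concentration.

[CO2*] = 0.0886 mmol/kg

α₀ = 1 / (1 + K1/[H⁺] + K1K2/[H⁺]²) = 1 / (1 + 10^+1.38 + 10^-0.29)
   = 1 / (1 + 23.988 + 0.51286) = 1/25.501 = 0.03921
[CO2*] = α₀ × DIC = 0.03921 × 2.26 = 0.0886 mmol/kg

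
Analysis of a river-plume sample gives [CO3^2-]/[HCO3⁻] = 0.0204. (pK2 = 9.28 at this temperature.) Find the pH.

From K2 = [H⁺][CO3^2-]/[HCO3⁻]:  pH = pK2 + log₁₀([CO3^2-]/[HCO3⁻])
log₁₀(0.0204) = -1.690
pH = 9.28 + (-1.690) = 7.59

pH = 7.59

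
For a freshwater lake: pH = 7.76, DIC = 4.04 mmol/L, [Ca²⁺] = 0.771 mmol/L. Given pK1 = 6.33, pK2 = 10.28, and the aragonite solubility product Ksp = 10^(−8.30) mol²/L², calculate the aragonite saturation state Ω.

Ω = 1.80

α₂ = 1 / (1 + [H⁺]/K2 + [H⁺]²/(K1K2)) = 1 / (1 + 10^+2.52 + 10^+1.09)
   = 1 / (1 + 331.13 + 12.303) = 1/344.43 = 0.002903
[CO3²⁻] = α₂ × DIC = 0.002903 × 4.04 = 0.01173 mmol/L = 11.73 μmol/L
Ksp = 10^(−8.30) = 5.012×10^-9
Ω = [Ca²⁺][CO3²⁻]/Ksp = (0.771×10^-3)(1.173×10^-5) / 5.012×10^-9 = 1.80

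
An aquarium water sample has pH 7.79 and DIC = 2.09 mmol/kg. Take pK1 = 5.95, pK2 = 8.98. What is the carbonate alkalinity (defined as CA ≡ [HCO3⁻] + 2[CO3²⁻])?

CA = [HCO3⁻] + 2[CO3²⁻] = (α₁ + 2α₂)·DIC
At pH 7.79: [H⁺]/K1 = 10^-1.84 = 0.014454, K2/[H⁺] = 10^-1.19 = 0.064565
α₁ = 1/(1 + 0.014454 + 0.064565) = 1/1.0790 = 0.9268; α₂ = α₁·K2/[H⁺] = 0.05984
α₁ + 2α₂ = 1.0464
CA = 1.0464 × 2.09 = 2.19 mmol/kg

CA = 2.19 mmol/kg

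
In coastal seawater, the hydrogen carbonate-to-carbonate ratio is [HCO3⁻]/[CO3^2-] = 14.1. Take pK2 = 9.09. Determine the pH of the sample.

pH = 7.94

From K2 = [H⁺][CO3^2-]/[HCO3⁻]:  pH = pK2 − log₁₀([HCO3⁻]/[CO3^2-])
log₁₀(14.1) = +1.149
pH = 9.09 − (+1.149) = 7.94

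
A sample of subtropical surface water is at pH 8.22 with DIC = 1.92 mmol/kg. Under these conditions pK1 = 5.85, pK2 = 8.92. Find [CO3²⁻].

α₂ = 1 / (1 + [H⁺]/K2 + [H⁺]²/(K1K2)) = 1 / (1 + 10^+0.70 + 10^-1.67)
   = 1 / (1 + 5.0119 + 0.021380) = 1/6.0333 = 0.1657
[CO3²⁻] = α₂ × DIC = 0.1657 × 1.92 = 0.318 mmol/kg

[CO3²⁻] = 0.318 mmol/kg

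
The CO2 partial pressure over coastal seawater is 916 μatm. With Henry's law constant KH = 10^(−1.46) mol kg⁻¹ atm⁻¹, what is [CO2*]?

KH = 10^(−1.46) = 3.467×10^-2 mol kg⁻¹ atm⁻¹
[CO2*] = KH · pCO2 = 3.467×10^-2 × 916×10^-6 atm = 3.18×10^-5 mol/kg

[CO2*] = 31.8 μmol/kg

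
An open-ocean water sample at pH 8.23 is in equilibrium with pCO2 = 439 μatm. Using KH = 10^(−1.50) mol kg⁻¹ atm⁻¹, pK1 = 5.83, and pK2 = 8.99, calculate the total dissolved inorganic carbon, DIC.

DIC = 4.11 mmol/kg

[CO2*] = KH · pCO2 = 10^(−1.50) × 439×10^-6 = 1.388×10^-5 mol/kg
α₀ = 1/(1 + K1/[H⁺] + K1K2/[H⁺]²) = 1/(1 + 10^+2.40 + 10^+1.64) = 0.003380
DIC = [CO2*]/α₀ = 1.388×10^-5 / 0.003380 = 4.11 mmol/kg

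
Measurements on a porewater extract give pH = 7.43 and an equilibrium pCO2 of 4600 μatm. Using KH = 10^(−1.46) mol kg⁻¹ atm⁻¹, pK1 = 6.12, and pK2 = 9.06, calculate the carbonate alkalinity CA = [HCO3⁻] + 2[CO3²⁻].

CA = 3.41 mmol/kg

[CO2*] = KH · pCO2 = 10^(−1.46) × 4600×10^-6 = 1.595×10^-4 mol/kg
α₀ = 1/(1 + K1/[H⁺] + K1K2/[H⁺]²) = 1/(1 + 10^+1.31 + 10^-0.32) = 0.04567
DIC = [CO2*]/α₀ = 1.595×10^-4 / 0.04567 = 3.492 mmol/kg
CA = (α₁ + 2α₂)·DIC = (0.9325 + 2×0.02186) × 3.492 = 3.41 mmol/kg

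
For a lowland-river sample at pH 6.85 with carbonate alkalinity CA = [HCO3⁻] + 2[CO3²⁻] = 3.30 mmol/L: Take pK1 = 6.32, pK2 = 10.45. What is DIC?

DIC = 4.27 mmol/L

CA = [HCO3⁻] + 2[CO3²⁻] = (α₁ + 2α₂)·DIC
At pH 6.85: [H⁺]/K1 = 10^-0.53 = 0.29512, K2/[H⁺] = 10^-3.60 = 0.00025119
α₁ = 1/(1 + 0.29512 + 0.00025119) = 1/1.2954 = 0.7720; α₂ = α₁·K2/[H⁺] = 0.0001939
α₁ + 2α₂ = 0.7724
DIC = CA / (α₁ + 2α₂) = 3.30 / 0.7724 = 4.27 mmol/L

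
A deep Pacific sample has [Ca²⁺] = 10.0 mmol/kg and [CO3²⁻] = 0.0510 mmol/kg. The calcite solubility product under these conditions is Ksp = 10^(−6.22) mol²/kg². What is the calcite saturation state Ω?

Ω = 0.846

Ksp = 10^(−6.22) = 6.026×10^-7
Ω = [Ca²⁺][CO3²⁻]/Ksp = (10.0×10^-3)(0.0510×10^-3) / 6.026×10^-7 = 0.846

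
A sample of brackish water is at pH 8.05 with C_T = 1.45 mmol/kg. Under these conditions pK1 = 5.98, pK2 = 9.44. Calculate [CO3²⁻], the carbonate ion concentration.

[CO3²⁻] = 0.0563 mmol/kg

α₂ = 1 / (1 + [H⁺]/K2 + [H⁺]²/(K1K2)) = 1 / (1 + 10^+1.39 + 10^-0.68)
   = 1 / (1 + 24.547 + 0.20893) = 1/25.756 = 0.03883
[CO3²⁻] = α₂ × DIC = 0.03883 × 1.45 = 0.0563 mmol/kg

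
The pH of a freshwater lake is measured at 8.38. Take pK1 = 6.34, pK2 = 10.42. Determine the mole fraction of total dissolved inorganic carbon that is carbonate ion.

α₂ = 1 / (1 + [H⁺]/K2 + [H⁺]²/(K1K2)) = 1 / (1 + 10^+2.04 + 10^-0.00)
   = 1 / (1 + 109.65 + 1.0000) = 1/111.65 = 0.008957

α₂ = 0.00896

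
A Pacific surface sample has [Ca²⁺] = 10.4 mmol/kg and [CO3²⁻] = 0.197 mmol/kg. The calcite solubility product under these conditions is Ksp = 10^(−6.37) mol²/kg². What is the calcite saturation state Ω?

Ksp = 10^(−6.37) = 4.266×10^-7
Ω = [Ca²⁺][CO3²⁻]/Ksp = (10.4×10^-3)(0.197×10^-3) / 4.266×10^-7 = 4.80

Ω = 4.80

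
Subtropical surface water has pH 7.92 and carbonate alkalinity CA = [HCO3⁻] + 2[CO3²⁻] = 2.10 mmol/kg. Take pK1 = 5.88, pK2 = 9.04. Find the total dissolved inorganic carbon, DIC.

CA = [HCO3⁻] + 2[CO3²⁻] = (α₁ + 2α₂)·DIC
At pH 7.92: [H⁺]/K1 = 10^-2.04 = 0.0091201, K2/[H⁺] = 10^-1.12 = 0.075858
α₁ = 1/(1 + 0.0091201 + 0.075858) = 1/1.0850 = 0.9217; α₂ = α₁·K2/[H⁺] = 0.06992
α₁ + 2α₂ = 1.0615
DIC = CA / (α₁ + 2α₂) = 2.10 / 1.0615 = 1.98 mmol/kg

DIC = 1.98 mmol/kg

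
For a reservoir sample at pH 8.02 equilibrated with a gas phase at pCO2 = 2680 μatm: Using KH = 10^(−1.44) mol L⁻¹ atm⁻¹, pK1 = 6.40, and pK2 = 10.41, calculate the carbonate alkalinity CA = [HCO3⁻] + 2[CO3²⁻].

CA = 4.09 mmol/L

[CO2*] = KH · pCO2 = 10^(−1.44) × 2680×10^-6 = 9.730×10^-5 mol/L
α₀ = 1/(1 + K1/[H⁺] + K1K2/[H⁺]²) = 1/(1 + 10^+1.62 + 10^-0.77) = 0.02333
DIC = [CO2*]/α₀ = 9.730×10^-5 / 0.02333 = 4.170 mmol/L
CA = (α₁ + 2α₂)·DIC = (0.9727 + 2×0.003963) × 4.170 = 4.09 mmol/L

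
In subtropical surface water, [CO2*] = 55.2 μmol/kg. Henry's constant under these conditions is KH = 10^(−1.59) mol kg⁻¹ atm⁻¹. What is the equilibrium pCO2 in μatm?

KH = 10^(−1.59) = 2.570×10^-2 mol kg⁻¹ atm⁻¹
pCO2 = [CO2*]/KH = 55.2×10^-6 / 2.570×10^-2 = 2.15×10^-3 atm = 2150 μatm

pCO2 = 2150 μatm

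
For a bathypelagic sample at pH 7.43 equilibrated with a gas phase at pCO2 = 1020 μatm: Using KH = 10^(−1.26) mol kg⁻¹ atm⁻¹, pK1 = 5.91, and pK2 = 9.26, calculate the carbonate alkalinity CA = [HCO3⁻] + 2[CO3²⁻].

CA = 1.91 mmol/kg

[CO2*] = KH · pCO2 = 10^(−1.26) × 1020×10^-6 = 5.605×10^-5 mol/kg
α₀ = 1/(1 + K1/[H⁺] + K1K2/[H⁺]²) = 1/(1 + 10^+1.52 + 10^-0.31) = 0.02890
DIC = [CO2*]/α₀ = 5.605×10^-5 / 0.02890 = 1.940 mmol/kg
CA = (α₁ + 2α₂)·DIC = (0.9569 + 2×0.01415) × 1.940 = 1.91 mmol/kg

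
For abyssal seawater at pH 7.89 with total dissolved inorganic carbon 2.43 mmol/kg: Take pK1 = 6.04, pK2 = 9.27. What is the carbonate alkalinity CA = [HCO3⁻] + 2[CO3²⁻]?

CA = [HCO3⁻] + 2[CO3²⁻] = (α₁ + 2α₂)·DIC
At pH 7.89: [H⁺]/K1 = 10^-1.85 = 0.014125, K2/[H⁺] = 10^-1.38 = 0.041687
α₁ = 1/(1 + 0.014125 + 0.041687) = 1/1.0558 = 0.9471; α₂ = α₁·K2/[H⁺] = 0.03948
α₁ + 2α₂ = 1.0261
CA = 1.0261 × 2.43 = 2.49 mmol/kg

CA = 2.49 mmol/kg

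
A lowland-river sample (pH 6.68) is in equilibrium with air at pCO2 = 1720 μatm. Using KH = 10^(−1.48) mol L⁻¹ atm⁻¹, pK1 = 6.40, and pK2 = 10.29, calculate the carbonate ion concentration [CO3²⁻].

[CO3²⁻] = 0.0266 μmol/L

[CO2*] = KH · pCO2 = 10^(−1.48) × 1720×10^-6 = 5.695×10^-5 mol/L
α₀ = 1/(1 + K1/[H⁺] + K1K2/[H⁺]²) = 1/(1 + 10^+0.28 + 10^-3.33) = 0.3441
DIC = [CO2*]/α₀ = 5.695×10^-5 / 0.3441 = 0.1655 mmol/L
[CO3²⁻] = α₂·DIC; α₂ = 0.0001610, so [CO3²⁻] = 0.0001610 × 0.1655 = 2.66×10^-5 mmol/L = 0.0266 μmol/L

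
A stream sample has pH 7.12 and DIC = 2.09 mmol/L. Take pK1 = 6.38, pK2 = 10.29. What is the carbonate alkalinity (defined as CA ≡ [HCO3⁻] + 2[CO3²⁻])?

CA = [HCO3⁻] + 2[CO3²⁻] = (α₁ + 2α₂)·DIC
At pH 7.12: [H⁺]/K1 = 10^-0.74 = 0.18197, K2/[H⁺] = 10^-3.17 = 0.00067608
α₁ = 1/(1 + 0.18197 + 0.00067608) = 1/1.1826 = 0.8456; α₂ = α₁·K2/[H⁺] = 0.0005717
α₁ + 2α₂ = 0.8467
CA = 0.8467 × 2.09 = 1.77 mmol/L

CA = 1.77 mmol/L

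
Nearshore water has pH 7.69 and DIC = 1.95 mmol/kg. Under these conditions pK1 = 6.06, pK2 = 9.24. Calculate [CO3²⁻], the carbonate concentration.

α₂ = 1 / (1 + [H⁺]/K2 + [H⁺]²/(K1K2)) = 1 / (1 + 10^+1.55 + 10^-0.08)
   = 1 / (1 + 35.481 + 0.83176) = 1/37.313 = 0.02680
[CO3²⁻] = α₂ × DIC = 0.02680 × 1.95 = 0.0523 mmol/kg

[CO3²⁻] = 0.0523 mmol/kg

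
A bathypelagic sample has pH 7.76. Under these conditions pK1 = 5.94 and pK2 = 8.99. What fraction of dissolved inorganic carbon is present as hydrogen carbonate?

α₁ = 0.931

α₁ = 1 / (1 + [H⁺]/K1 + K2/[H⁺]) = 1 / (1 + 10^-1.82 + 10^-1.23)
   = 1 / (1 + 0.015136 + 0.058884) = 1/1.0740 = 0.9311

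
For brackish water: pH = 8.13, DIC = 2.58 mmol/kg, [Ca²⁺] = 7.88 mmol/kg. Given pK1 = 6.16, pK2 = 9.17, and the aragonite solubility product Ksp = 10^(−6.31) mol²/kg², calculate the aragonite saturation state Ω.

Ω = 3.44

α₂ = 1 / (1 + [H⁺]/K2 + [H⁺]²/(K1K2)) = 1 / (1 + 10^+1.04 + 10^-0.93)
   = 1 / (1 + 10.965 + 0.11749) = 1/12.082 = 0.08277
[CO3²⁻] = α₂ × DIC = 0.08277 × 2.58 = 0.2135 mmol/kg
Ksp = 10^(−6.31) = 4.898×10^-7
Ω = [Ca²⁺][CO3²⁻]/Ksp = (7.88×10^-3)(2.135×10^-4) / 4.898×10^-7 = 3.44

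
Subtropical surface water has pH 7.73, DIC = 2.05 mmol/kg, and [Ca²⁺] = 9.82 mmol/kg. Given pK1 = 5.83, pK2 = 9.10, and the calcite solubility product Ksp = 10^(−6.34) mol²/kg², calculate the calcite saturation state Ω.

α₂ = 1 / (1 + [H⁺]/K2 + [H⁺]²/(K1K2)) = 1 / (1 + 10^+1.37 + 10^-0.53)
   = 1 / (1 + 23.442 + 0.29512) = 1/24.737 = 0.04042
[CO3²⁻] = α₂ × DIC = 0.04042 × 2.05 = 0.08287 mmol/kg
Ksp = 10^(−6.34) = 4.571×10^-7
Ω = [Ca²⁺][CO3²⁻]/Ksp = (9.82×10^-3)(8.287×10^-5) / 4.571×10^-7 = 1.78

Ω = 1.78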